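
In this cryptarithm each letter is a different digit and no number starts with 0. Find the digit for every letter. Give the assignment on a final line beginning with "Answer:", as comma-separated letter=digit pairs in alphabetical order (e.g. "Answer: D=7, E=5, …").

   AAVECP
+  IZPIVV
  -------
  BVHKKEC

Step 1. [col 1: P + V ≡ C (mod 10)] C=9 is one option consistent with column 1 (P + V ≡ C (mod 10), carry-in 0) — take it, so C=9.
Step 2. [col 1: P + V ≡ C (mod 10)] no forcing yet in column 1 (carry-in 0); V=3 is free and consistent — try it. So V=3.
Step 3. [B] the sum has 7 digits but both addends have 6; that extra leading digit B is the final carry, namely 1 ⇒ B=1.
Step 4. [col 1: P + V ≡ C (mod 10)] in column 1 we have P+V≡C with carry-in 0; given V=3, C=9 and digits 1,3,9 already taken and all letters distinct, that pins P to 6. So P=6.
Step 5. [col 2: C + V ≡ E (mod 10)] column 2: given C=9, V=3, carry-in 0, and digits 1,3,6,9 already taken and all letters distinct, C+V≡E (mod 10) forces E=2 ⇒ E=2.
Step 6. [col 3: E + I ≡ K (mod 10)] K=0 is one option consistent with column 3 (E + I ≡ K (mod 10), carry-in 1) — take it, so K=0.
Step 7. [col 3: E + I ≡ K (mod 10)] from column 3 (E=2, K=0, carry-in 1, digits 0,1,2,3,6,9 already taken and all letters distinct): I must equal 7 ⇒ I=7.
Step 8. [col 5: A + Z ≡ H (mod 10)] from column 5 (nothing yet, carry-in 1, digits 0,1,2,3,6,7,9 already taken and all letters distinct): H must equal 4, so H=4.
Step 9. [col 5: A + Z ≡ H (mod 10)] Z=8 is one option consistent with column 5 (A + Z ≡ H (mod 10), carry-in 1) — take it. So Z=8.
Step 10. [col 5: A + Z ≡ H (mod 10)] from column 5 (Z=8, H=4, carry-in 1, digits 0,1,2,3,4,6,7,8,9 already taken and all letters distinct): A must equal 5 ⇒ A=5.

Answer: A=5, B=1, C=9, E=2, H=4, I=7, K=0, P=6, V=3, Z=8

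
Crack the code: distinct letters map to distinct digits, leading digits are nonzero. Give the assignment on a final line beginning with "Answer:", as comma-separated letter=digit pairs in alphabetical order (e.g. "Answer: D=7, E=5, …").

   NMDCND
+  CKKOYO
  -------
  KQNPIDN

Step 1. [col 1: D + O ≡ N (mod 10)] no forcing yet in column 1 (carry-in 0); O=7 is free and consistent — try it, so O=7.
Step 2. [col 1: D + O ≡ N (mod 10)] no forcing yet in column 1 (carry-in 0); D=8 is free and consistent — try it ⇒ D=8.
Step 3. [col 1: D + O ≡ N (mod 10)] from column 1 (D=8, O=7, carry-in 0, digits 7,8 already taken and all letters distinct): N must equal 5, so N=5.
Step 4. [K] K is the leading digit of a 7-digit sum of two 6-digit numbers; the final carry is exactly 1, so K=1.
Step 5. [col 2: N + Y ≡ D (mod 10)] column 2 reads N+Y+carry(1)=D with N=5, D=8; with digits 1,5,7,8 already taken and all letters distinct, the only value for Y is 2 ⇒ Y=2.
Step 6. [col 3: C + O ≡ I (mod 10)] column 3 (C + O ≡ I (mod 10), carry-in 0) doesn't pin I yet; pick I=6 and continue ⇒ I=6.
Step 7. [col 3: C + O ≡ I (mod 10)] column 3 reads C+O+carry(0)=I with O=7, I=6; with digits 1,2,5,6,7,8 already taken and all letters distinct, the only value for C is 9, so C=9.
Step 8. [col 4: D + K ≡ P (mod 10)] column 4: given D=8, K=1, carry-in 1, and digits 1,2,5,6,7,8,9 already taken and all letters distinct, D+K≡P (mod 10) forces P=0 ⇒ P=0.
Step 9. [col 5: M + K ≡ N (mod 10)] in column 5 we have M+K≡N with carry-in 1; given K=1, N=5 and digits 0,1,2,5,6,7,8,9 already taken and all letters distinct, that pins M to 3 ⇒ M=3.
Step 10. [col 6: N + C ≡ Q (mod 10)] from column 6 (N=5, C=9, carry-in 0, digits 0,1,2,3,5,6,7,8,9 already taken and all letters distinct): Q must equal 4. So Q=4.

Answer: C=9, D=8, I=6, K=1, M=3, N=5, O=7, P=0, Q=4, Y=2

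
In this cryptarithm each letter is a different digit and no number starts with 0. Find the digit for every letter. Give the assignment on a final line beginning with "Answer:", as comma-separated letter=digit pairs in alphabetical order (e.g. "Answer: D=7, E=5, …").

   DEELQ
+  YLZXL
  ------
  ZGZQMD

Step 1. [Z] Z is the leading digit of a 6-digit sum of two 5-digit numbers; the final carry is exactly 1 ⇒ Z=1.
Step 2. [col 1: Q + L ≡ D (mod 10)] no forcing yet in column 1 (carry-in 0); Q=9 is free and consistent — try it, so Q=9.
Step 3. [col 1: Q + L ≡ D (mod 10)] several values work for D in column 1 (Q + L ≡ D (mod 10), carry-in 0); try D=3. So D=3.
Step 4. [col 1: Q + L ≡ D (mod 10)] column 1: given Q=9, D=3, carry-in 0, and digits 1,3,9 already taken and all letters distinct, Q+L≡D (mod 10) forces L=4. So L=4.
Step 5. [col 2: L + X ≡ M (mod 10)] M=0 is one option consistent with column 2 (L + X ≡ M (mod 10), carry-in 1) — take it. So M=0.
Step 6. [col 2: L + X ≡ M (mod 10)] in column 2 we have L+X≡M with carry-in 1; given L=4, M=0 and digits 0,1,3,4,9 already taken and all letters distinct, that pins X to 5, so X=5.
Step 7. [col 3: E + Z ≡ Q (mod 10)] from column 3 (Z=1, Q=9, carry-in 1, digits 0,1,3,4,5,9 already taken and all letters distinct): E must equal 7, so E=7.
Step 8. [col 5: D + Y ≡ G (mod 10)] several values work for Y in column 5 (D + Y ≡ G (mod 10), carry-in 1); try Y=8 ⇒ Y=8.
Step 9. [col 5: D + Y ≡ G (mod 10)] column 5 reads D+Y+carry(1)=G with D=3, Y=8; with digits 0,1,3,4,5,7,8,9 already taken and all letters distinct, the only value for G is 2, so G=2.

Answer: D=3, E=7, G=2, L=4, M=0, Q=9, X=5, Y=8, Z=1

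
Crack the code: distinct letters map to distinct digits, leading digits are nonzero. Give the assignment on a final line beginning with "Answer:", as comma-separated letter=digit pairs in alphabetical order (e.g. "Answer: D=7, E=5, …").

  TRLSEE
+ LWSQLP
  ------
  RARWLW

Step 1. [col 1: E + P ≡ W (mod 10)] no forcing yet in column 1 (carry-in 0); E=9 is free and consistent — try it ⇒ E=9.
Step 2. [col 1: E + P ≡ W (mod 10)] no forcing yet in column 1 (carry-in 0); W=2 is free and consistent — try it ⇒ W=2.
Step 3. [col 1: E + P ≡ W (mod 10)] in column 1 we have E+P≡W with carry-in 0; given E=9, W=2 and digits 2,9 already taken and all letters distinct, that pins P to 3, so P=3.
Step 4. [col 2: E + L ≡ L (mod 10)] column 2 (E + L ≡ L (mod 10), carry-in 1) doesn't pin L yet; pick L=1 and continue ⇒ L=1.
Step 5. [col 3: S + Q ≡ W (mod 10)] S=4 is one option consistent with column 3 (S + Q ≡ W (mod 10), carry-in 1) — take it, so S=4.
Step 6. [col 3: S + Q ≡ W (mod 10)] in column 3 we have S+Q≡W with carry-in 1; given S=4, W=2 and digits 1,2,3,4,9 already taken and all letters distinct, that pins Q to 7. So Q=7.
Step 7. [col 4: L + S ≡ R (mod 10)] in column 4 we have L+S≡R with carry-in 1; given L=1, S=4 and digits 1,2,3,4,7,9 already taken and all letters distinct, that pins R to 6 ⇒ R=6.
Step 8. [col 5: R + W ≡ A (mod 10)] column 5 reads R+W+carry(0)=A with R=6, W=2; with digits 1,2,3,4,6,7,9 already taken and all letters distinct, the only value for A is 8, so A=8.
Step 9. [col 6: T + L ≡ R (mod 10)] in column 6 we have T+L≡R with carry-in 0; given L=1, R=6 and digits 1,2,3,4,6,7,8,9 already taken and all letters distinct, that pins T to 5 ⇒ T=5.

Answer: A=8, E=9, L=1, P=3, Q=7, R=6, S=4, T=5, W=2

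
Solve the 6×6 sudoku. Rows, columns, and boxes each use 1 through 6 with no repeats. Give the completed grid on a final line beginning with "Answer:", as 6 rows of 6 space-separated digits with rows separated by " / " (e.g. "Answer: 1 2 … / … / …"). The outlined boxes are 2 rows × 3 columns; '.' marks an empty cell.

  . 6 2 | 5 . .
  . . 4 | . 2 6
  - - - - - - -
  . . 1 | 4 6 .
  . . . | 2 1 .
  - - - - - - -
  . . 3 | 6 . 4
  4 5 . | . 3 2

Step 1. [r4c3∈{5,6}] 5 has one home in col 3: r4c3, so r4c3=5.
Step 2. [r2c4∈{1,3}] r2c4 is the only open cell in col 4 admitting 3 ⇒ r2c4=3.
Step 3. [r1c1∈{1,3}] in row 1, 3 fits only at r1c1, so r1c1=3.
Step 4. [r3c1∈{2}] only 2 remains possible at r3c1. So r3c1=2.
Step 5. [r2c2∈{1}] nothing but 1 survives at r2c2. So r2c2=1.
Step 6. [r4c6∈{3}] r4c6 has the single candidate 3, so r4c6=3.
Step 7. [r6c3∈{6}] r6c3's peers cover all but 6, so r6c3=6.
Step 8. [r5c5∈{5}] r5c5 has the single candidate 5, so r5c5=5.
Step 9. [r4c2∈{4}] r4c2 has the single candidate 4 ⇒ r4c2=4.
Step 10. [r3c6∈{5}] only 5 remains possible at r3c6, so r3c6=5.
Step 11. [r4c1∈{6}] nothing but 6 survives at r4c1. So r4c1=6.
Step 12. [r1c6∈{1}] r1c6's peers cover all but 1. So r1c6=1.
Step 13. [r5c2∈{2}] r5c2 has the single candidate 2, so r5c2=2.
Step 14. [r6c4∈{1}] r6c4's peers cover all but 1. So r6c4=1.
Step 15. [r1c5∈{4}] nothing but 4 survives at r1c5. So r1c5=4.
Step 16. [r2c1∈{5}] r2c1's peers cover all but 5, so r2c1=5.
Step 17. [r3c2∈{3}] r3c2 is down to just 3 ⇒ r3c2=3.
Step 18. [r5c1∈{1}] r5c1's peers cover all but 1 ⇒ r5c1=1.

Answer: 3 6 2 5 4 1 / 5 1 4 3 2 6 / 2 3 1 4 6 5 / 6 4 5 2 1 3 / 1 2 3 6 5 4 / 4 5 6 1 3 2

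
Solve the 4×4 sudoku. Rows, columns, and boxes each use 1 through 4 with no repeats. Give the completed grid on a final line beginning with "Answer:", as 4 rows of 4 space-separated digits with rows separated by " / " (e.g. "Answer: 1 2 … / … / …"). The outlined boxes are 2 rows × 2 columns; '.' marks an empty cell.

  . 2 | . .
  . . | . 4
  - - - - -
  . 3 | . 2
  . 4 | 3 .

Step 1. [r3c1∈{1}] nothing but 1 survives at r3c1. So r3c1=1.
Step 2. [r1c4∈{1,3}] 3 has one home in col 4: r1c4, so r1c4=3.
Step 3. [r1c3∈{1}] r1c3's peers cover all but 1, so r1c3=1.
Step 4. [r1c1∈{4}] r1c1's peers cover all but 4, so r1c1=4.
Step 5. [r2c3∈{2}] r2c3 is down to just 2. So r2c3=2.
Step 6. [r4c4∈{1}] r4c4 is down to just 1, so r4c4=1.
Step 7. [r2c1∈{3}] r2c1 has the single candidate 3. So r2c1=3.
Step 8. [r3c3∈{4}] only 4 remains possible at r3c3, so r3c3=4.
Step 9. [r4c1∈{2}] only 2 remains possible at r4c1, so r4c1=2.
Step 10. [r2c2∈{1}] r2c2 has the single candidate 1. So r2c2=1.

Answer: 4 2 1 3 / 3 1 2 4 / 1 3 4 2 / 2 4 3 1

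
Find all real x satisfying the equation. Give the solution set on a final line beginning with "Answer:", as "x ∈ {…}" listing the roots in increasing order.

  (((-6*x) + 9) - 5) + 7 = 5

Step 1. [(((-6*x) + 9) - 5) + 7 = 5] peel the +7: subtract 7 from each side. So sub: ((-6*x) + 9) - 5 = -2.
Step 2. [((-6*x) + 9) - 5 = -2] 5 comes off first (add 5). So sub: (-6*x) + 9 = 3.
Step 3. [(-6*x) + 9 = 3] subtract 9: x sits inside (… + 9) ⇒ sub: -6*x = -6.
Step 4. [-6*x = -6] leading coefficient -6: divide by -6 ⇒ div: x = 1.

Answer: x ∈ {1}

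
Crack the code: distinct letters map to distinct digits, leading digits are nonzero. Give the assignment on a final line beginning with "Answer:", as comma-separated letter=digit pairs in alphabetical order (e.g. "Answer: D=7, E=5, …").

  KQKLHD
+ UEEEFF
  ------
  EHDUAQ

Step 1. [col 1: D + F ≡ Q (mod 10)] D=7 is one option consistent with column 1 (D + F ≡ Q (mod 10), carry-in 0) — take it ⇒ D=7.
Step 2. [col 1: D + F ≡ Q (mod 10)] Q=9 is one option consistent with column 1 (D + F ≡ Q (mod 10), carry-in 0) — take it, so Q=9.
Step 3. [col 1: D + F ≡ Q (mod 10)] in column 1 we have D+F≡Q with carry-in 0; given D=7, Q=9 and digits 7,9 already taken and all letters distinct, that pins F to 2. So F=2.
Step 4. [col 2: H + F ≡ A (mod 10)] several values work for H in column 2 (H + F ≡ A (mod 10), carry-in 0); try H=4. So H=4.
Step 5. [col 2: H + F ≡ A (mod 10)] from column 2 (H=4, F=2, carry-in 0, digits 2,4,7,9 already taken and all letters distinct): A must equal 6, so A=6.
Step 6. [col 3: L + E ≡ U (mod 10)] column 3 (L + E ≡ U (mod 10), carry-in 0) doesn't pin L yet; pick L=8 and continue. So L=8.
Step 7. [col 3: L + E ≡ U (mod 10)] several values work for E in column 3 (L + E ≡ U (mod 10), carry-in 0); try E=5. So E=5.
Step 8. [col 3: L + E ≡ U (mod 10)] column 3: given L=8, E=5, carry-in 0, and digits 2,4,5,6,7,8,9 already taken and all letters distinct, L+E≡U (mod 10) forces U=3. So U=3.
Step 9. [col 4: K + E ≡ D (mod 10)] column 4: given E=5, D=7, carry-in 1, and digits 2,3,4,5,6,7,8,9 already taken and all letters distinct, K+E≡D (mod 10) forces K=1. So K=1.

Answer: A=6, D=7, E=5, F=2, H=4, K=1, L=8, Q=9, U=3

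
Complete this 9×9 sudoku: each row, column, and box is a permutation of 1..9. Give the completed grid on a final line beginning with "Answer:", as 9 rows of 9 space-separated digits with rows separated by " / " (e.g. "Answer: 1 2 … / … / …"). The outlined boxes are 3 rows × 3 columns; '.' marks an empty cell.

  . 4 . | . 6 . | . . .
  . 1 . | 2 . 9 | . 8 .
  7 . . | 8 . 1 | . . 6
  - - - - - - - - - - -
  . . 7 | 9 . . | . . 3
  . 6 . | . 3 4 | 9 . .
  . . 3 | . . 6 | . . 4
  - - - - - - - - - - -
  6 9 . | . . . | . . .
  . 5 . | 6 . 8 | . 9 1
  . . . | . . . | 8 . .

Step 1. [r9c2∈{2,3,7}] r9c2 is the only open cell in col 2 admitting 7, so r9c2=7.
Step 2. [r4c1∈{1,2,4,5,8}] row 4 places 4 nowhere but r4c1 ⇒ r4c1=4.
Step 3. [r3c2∈{2,3}] in col 2, 3 fits only at r3c2. So r3c2=3.
Step 4. [r2c1∈{5}] r2c1 has the single candidate 5. So r2c1=5.
Step 5. [r2c9∈{7}] r2c9 is down to just 7 ⇒ r2c9=7.
Step 6. [r5c3∈{1,2,5,8}] 5 has one home in col 3: r5c3 ⇒ r5c3=5.
Step 7. [r2c7∈{3,4}] row 2 places 3 nowhere but r2c7 ⇒ r2c7=3.
Step 8. [r9c8∈{2,3,4,5,6}] row 9 places 6 nowhere but r9c8 ⇒ r9c8=6.
Step 9. [r7c8∈{2,3,4,5,7}] 3 has one home in col 8: r7c8. So r7c8=3.
Step 10. [r1c9∈{2,5,9}] col 9 places 9 nowhere but r1c9, so r1c9=9.
Step 11. [r2c5∈{4}] only 4 remains possible at r2c5. So r2c5=4.
Step 12. [r3c5∈{5}] r3c5 has the single candidate 5, so r3c5=5.
Step 13. [r7c3∈{1,2,4,8}] 8 has one home in row 7: r7c3 ⇒ r7c3=8.
Step 14. [r1c3∈{2}] r1c3 has the single candidate 2 ⇒ r1c3=2.
Step 15. [r9c3∈{1,4}] 1 has one home in col 3: r9c3. So r9c3=1.
Step 16. [r6c1∈{1,2,8,9}] 9 has one home in row 6: r6c1 ⇒ r6c1=9.
Step 17. [r5c1∈{1,2,8}] across col 1, 1 lands solely at r5c1. So r5c1=1.
Step 18. [r5c4∈{7}] r5c4 is down to just 7. So r5c4=7.
Step 19. [r5c8∈{2}] only 2 remains possible at r5c8. So r5c8=2.
Step 20. [r9c4∈{3,4,5}] 4 has one home in row 9: r9c4. So r9c4=4.
Step 21. [r7c7∈{2,4,5,7}] in row 7, 4 fits only at r7c7 ⇒ r7c7=4.
Step 22. [r9c6∈{2,3,5}] across box 8, 3 lands solely at r9c6, so r9c6=3.
Step 23. [r9c1∈{2}] nothing but 2 survives at r9c1, so r9c1=2.
Step 24. [r7c9∈{2,5}] col 9 places 2 nowhere but r7c9 ⇒ r7c9=2.
Step 25. [r4c6∈{2,5}] across col 6, 2 lands solely at r4c6 ⇒ r4c6=2.
Step 26. [r6c4∈{1,5}] in box 5, 5 fits only at r6c4. So r6c4=5.
Step 27. [r6c8∈{1,7}] r6c8 is the only open cell in col 8 admitting 7. So r6c8=7.
Step 28. [r6c7∈{1}] r6c7's peers cover all but 1, so r6c7=1.
Step 29. [r6c5∈{8}] r6c5's peers cover all but 8. So r6c5=8.
Step 30. [r4c8∈{5}] r4c8 has the single candidate 5, so r4c8=5.
Step 31. [r8c5∈{2,7}] 2 has one home in row 8: r8c5. So r8c5=2.
Step 32. [r7c5∈{1,7}] in col 5, 7 fits only at r7c5. So r7c5=7.
Step 33. [r9c5∈{9}] nothing but 9 survives at r9c5, so r9c5=9.
Step 34. [r3c8∈{4}] only 4 remains possible at r3c8. So r3c8=4.
Step 35. [r9c9∈{5}] r9c9's peers cover all but 5, so r9c9=5.
Step 36. [r5c9∈{8}] r5c9 has the single candidate 8 ⇒ r5c9=8.
Step 37. [r4c7∈{6}] r4c7 has the single candidate 6 ⇒ r4c7=6.
Step 38. [r8c3∈{4}] nothing but 4 survives at r8c3. So r8c3=4.
Step 39. [r1c4∈{3}] r1c4 is down to just 3, so r1c4=3.
Step 40. [r7c6∈{5}] nothing but 5 survives at r7c6 ⇒ r7c6=5.
Step 41. [r1c6∈{7}] r1c6 has the single candidate 7. So r1c6=7.
Step 42. [r8c7∈{7}] nothing but 7 survives at r8c7. So r8c7=7.
Step 43. [r4c2∈{8}] r4c2 is down to just 8 ⇒ r4c2=8.
Step 44. [r3c7∈{2}] only 2 remains possible at r3c7 ⇒ r3c7=2.
Step 45. [r1c8∈{1}] nothing but 1 survives at r1c8. So r1c8=1.
Step 46. [r2c3∈{6}] r2c3 is down to just 6 ⇒ r2c3=6.
Step 47. [r8c1∈{3}] nothing but 3 survives at r8c1. So r8c1=3.
Step 48. [r4c5∈{1}] only 1 remains possible at r4c5, so r4c5=1.
Step 49. [r6c2∈{2}] only 2 remains possible at r6c2 ⇒ r6c2=2.
Step 50. [r7c4∈{1}] r7c4 has the single candidate 1, so r7c4=1.
Step 51. [r1c7∈{5}] r1c7 has the single candidate 5, so r1c7=5.
Step 52. [r3c3∈{9}] r3c3 is down to just 9 ⇒ r3c3=9.
Step 53. [r1c1∈{8}] r1c1's peers cover all but 8 ⇒ r1c1=8.

Answer: 8 4 2 3 6 7 5 1 9 / 5 1 6 2 4 9 3 8 7 / 7 3 9 8 5 1 2 4 6 / 4 8 7 9 1 2 6 5 3 / 1 6 5 7 3 4 9 2 8 / 9 2 3 5 8 6 1 7 4 / 6 9 8 1 7 5 4 3 2 / 3 5 4 6 2 8 7 9 1 / 2 7 1 4 9 3 8 6 5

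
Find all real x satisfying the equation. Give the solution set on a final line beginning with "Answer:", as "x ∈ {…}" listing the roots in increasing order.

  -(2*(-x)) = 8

Step 1. [-(2*(-x)) = 8] flip signs both sides, so neg: 2*(-x) = -8.
Step 2. [2*(-x) = -8] leading coefficient 2: divide by 2 ⇒ div: -x = -4.
Step 3. [-x = -4] flip signs both sides, so neg: x = 4.

Answer: x ∈ {4}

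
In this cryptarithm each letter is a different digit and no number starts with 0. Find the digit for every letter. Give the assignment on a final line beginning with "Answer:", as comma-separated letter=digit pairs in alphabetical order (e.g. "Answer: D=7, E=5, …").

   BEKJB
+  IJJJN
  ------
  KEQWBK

Step 1. [col 1: B + N ≡ K (mod 10)] no forcing yet in column 1 (carry-in 0); B=7 is free and consistent — try it, so B=7.
Step 2. [col 1: B + N ≡ K (mod 10)] column 1 (B + N ≡ K (mod 10), carry-in 0) doesn't pin N yet; pick N=4 and continue. So N=4.
Step 3. [col 1: B + N ≡ K (mod 10)] in column 1 we have B+N≡K with carry-in 0; given B=7, N=4 and digits 4,7 already taken and all letters distinct, that pins K to 1 ⇒ K=1.
Step 4. [col 2: J + J ≡ B (mod 10)] J=8 is one option consistent with column 2 (J + J ≡ B (mod 10), carry-in 1) — take it. So J=8.
Step 5. [col 3: K + J ≡ W (mod 10)] in column 3 we have K+J≡W with carry-in 1; given K=1, J=8 and digits 1,4,7,8 already taken and all letters distinct, that pins W to 0 ⇒ W=0.
Step 6. [col 4: E + J ≡ Q (mod 10)] no forcing yet in column 4 (carry-in 1); E=3 is free and consistent — try it, so E=3.
Step 7. [col 4: E + J ≡ Q (mod 10)] from column 4 (E=3, J=8, carry-in 1, digits 0,1,3,4,7,8 already taken and all letters distinct): Q must equal 2, so Q=2.
Step 8. [col 5: B + I ≡ E (mod 10)] from column 5 (B=7, E=3, carry-in 1, digits 0,1,2,3,4,7,8 already taken and all letters distinct): I must equal 5, so I=5.

Answer: B=7, E=3, I=5, J=8, K=1, N=4, Q=2, W=0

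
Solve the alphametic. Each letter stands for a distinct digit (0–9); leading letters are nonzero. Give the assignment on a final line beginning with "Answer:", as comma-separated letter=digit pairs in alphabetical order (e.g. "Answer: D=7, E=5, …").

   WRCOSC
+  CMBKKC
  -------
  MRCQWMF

Step 1. [col 1: C + C ≡ F (mod 10)] several values work for C in column 1 (C + C ≡ F (mod 10), carry-in 0); try C=6. So C=6.
Step 2. [col 1: C + C ≡ F (mod 10)] from column 1 (C=6, carry-in 0, digits 6 already taken and all letters distinct): F must equal 2 ⇒ F=2.
Step 3. [col 2: S + K ≡ M (mod 10)] no forcing yet in column 2 (carry-in 1); K=7 is free and consistent — try it ⇒ K=7.
Step 4. [col 2: S + K ≡ M (mod 10)] M=1 is one option consistent with column 2 (S + K ≡ M (mod 10), carry-in 1) — take it. So M=1.
Step 5. [col 2: S + K ≡ M (mod 10)] column 2: given K=7, M=1, carry-in 1, and digits 1,2,6,7 already taken and all letters distinct, S+K≡M (mod 10) forces S=3, so S=3.
Step 6. [col 3: O + K ≡ W (mod 10)] column 3: given K=7, carry-in 1, and digits 1,2,3,6,7 already taken and all letters distinct, O+K≡W (mod 10) forces W=8 ⇒ W=8.
Step 7. [col 3: O + K ≡ W (mod 10)] from column 3 (K=7, W=8, carry-in 1, digits 1,2,3,6,7,8 already taken and all letters distinct): O must equal 0 ⇒ O=0.
Step 8. [col 4: C + B ≡ Q (mod 10)] column 4 reads C+B+carry(0)=Q with C=6; with digits 0,1,2,3,6,7,8 already taken and all letters distinct, the only value for B is 9 ⇒ B=9.
Step 9. [col 4: C + B ≡ Q (mod 10)] column 4 reads C+B+carry(0)=Q with C=6, B=9; with digits 0,1,2,3,6,7,8,9 already taken and all letters distinct, the only value for Q is 5 ⇒ Q=5.
Step 10. [col 5: R + M ≡ C (mod 10)] from column 5 (M=1, C=6, carry-in 1, digits 0,1,2,3,5,6,7,8,9 already taken and all letters distinct): R must equal 4 ⇒ R=4.

Answer: B=9, C=6, F=2, K=7, M=1, O=0, Q=5, R=4, S=3, W=8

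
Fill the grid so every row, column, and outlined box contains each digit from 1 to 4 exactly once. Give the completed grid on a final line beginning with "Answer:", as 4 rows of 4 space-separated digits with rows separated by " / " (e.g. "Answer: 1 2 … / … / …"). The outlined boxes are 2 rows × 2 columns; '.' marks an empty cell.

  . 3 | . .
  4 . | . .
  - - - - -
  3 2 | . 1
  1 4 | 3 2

Step 1. [r1c3∈{1,2,4}] 1 has one home in row 1: r1c3, so r1c3=1.
Step 2. [r3c3∈{4}] only 4 remains possible at r3c3 ⇒ r3c3=4.
Step 3. [r1c1∈{2}] r1c1 has the single candidate 2 ⇒ r1c1=2.
Step 4. [r2c2∈{1}] only 1 remains possible at r2c2 ⇒ r2c2=1.
Step 5. [r1c4∈{4}] r1c4's peers cover all but 4 ⇒ r1c4=4.
Step 6. [r2c3∈{2}] r2c3 is down to just 2, so r2c3=2.
Step 7. [r2c4∈{3}] r2c4's peers cover all but 3 ⇒ r2c4=3.

Answer: 2 3 1 4 / 4 1 2 3 / 3 2 4 1 / 1 4 3 2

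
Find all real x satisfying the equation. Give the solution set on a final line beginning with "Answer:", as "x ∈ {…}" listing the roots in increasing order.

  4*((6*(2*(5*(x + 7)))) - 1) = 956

Step 1. [4*((6*(2*(5*(x + 7)))) - 1) = 956] leading coefficient 4: divide by 4 ⇒ div: (6*(2*(5*(x + 7)))) - 1 = 239.
Step 2. [(6*(2*(5*(x + 7)))) - 1 = 239] 1 comes off first (add 1), so sub: 6*(2*(5*(x + 7))) = 240.
Step 3. [6*(2*(5*(x + 7))) = 240] divide by the outer 6. So div: 2*(5*(x + 7)) = 40.
Step 4. [2*(5*(x + 7)) = 40] 2 out front; divide by 2. So div: 5*(x + 7) = 20.
Step 5. [5*(x + 7) = 20] 5 out front; divide by 5, so div: x + 7 = 4.
Step 6. [x + 7 = 4] peel the +7: subtract 7 from each side ⇒ sub: x = -3.

Answer: x ∈ {-3}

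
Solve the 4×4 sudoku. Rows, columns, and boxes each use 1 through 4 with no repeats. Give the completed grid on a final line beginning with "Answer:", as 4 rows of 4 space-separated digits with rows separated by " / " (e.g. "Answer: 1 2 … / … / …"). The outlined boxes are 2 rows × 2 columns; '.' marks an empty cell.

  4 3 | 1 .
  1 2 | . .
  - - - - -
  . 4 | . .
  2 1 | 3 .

Step 1. [r2c4∈{3,4}] across row 2, 3 lands solely at r2c4. So r2c4=3.
Step 2. [r3c4∈{1,2}] in row 3, 1 fits only at r3c4 ⇒ r3c4=1.
Step 3. [r1c4∈{2}] r1c4 has the single candidate 2, so r1c4=2.
Step 4. [r4c4∈{4}] only 4 remains possible at r4c4, so r4c4=4.
Step 5. [r3c1∈{3}] r3c1 is down to just 3 ⇒ r3c1=3.
Step 6. [r2c3∈{4}] only 4 remains possible at r2c3 ⇒ r2c3=4.
Step 7. [r3c3∈{2}] r3c3's peers cover all but 2 ⇒ r3c3=2.

Answer: 4 3 1 2 / 1 2 4 3 / 3 4 2 1 / 2 1 3 4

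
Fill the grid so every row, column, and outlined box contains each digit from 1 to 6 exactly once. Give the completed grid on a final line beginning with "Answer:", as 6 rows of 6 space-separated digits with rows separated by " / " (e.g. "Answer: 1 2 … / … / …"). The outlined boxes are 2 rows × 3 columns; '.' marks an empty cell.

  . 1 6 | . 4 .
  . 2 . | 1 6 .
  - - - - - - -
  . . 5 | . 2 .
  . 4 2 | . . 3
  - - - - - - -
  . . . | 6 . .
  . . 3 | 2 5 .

Step 1. [r5c3∈{1,4}] in col 3, 1 fits only at r5c3, so r5c3=1.
Step 2. [r2c1∈{3,4,5}] in row 2, 3 fits only at r2c1 ⇒ r2c1=3.
Step 3. [r3c6∈{1,4,6}] 6 has one home in col 6: r3c6, so r3c6=6.
Step 4. [r1c1∈{5}] r1c1 has the single candidate 5, so r1c1=5.
Step 5. [r5c6∈{4}] r5c6's peers cover all but 4 ⇒ r5c6=4.
Step 6. [r4c1∈{1,6}] 6 has one home in row 4: r4c1 ⇒ r4c1=6.
Step 7. [r6c6∈{1}] r6c6 is down to just 1 ⇒ r6c6=1.
Step 8. [r5c2∈{5}] nothing but 5 survives at r5c2. So r5c2=5.
Step 9. [r2c6∈{5}] r2c6 is down to just 5. So r2c6=5.
Step 10. [r3c2∈{3}] r3c2 is down to just 3, so r3c2=3.
Step 11. [r4c4∈{5}] r4c4 has the single candidate 5, so r4c4=5.
Step 12. [r2c3∈{4}] nothing but 4 survives at r2c3, so r2c3=4.
Step 13. [r6c1∈{4}] r6c1's peers cover all but 4. So r6c1=4.
Step 14. [r3c4∈{4}] nothing but 4 survives at r3c4 ⇒ r3c4=4.
Step 15. [r4c5∈{1}] r4c5 is down to just 1. So r4c5=1.
Step 16. [r5c5∈{3}] r5c5 has the single candidate 3 ⇒ r5c5=3.
Step 17. [r1c4∈{3}] r1c4's peers cover all but 3, so r1c4=3.
Step 18. [r3c1∈{1}] r3c1 is down to just 1, so r3c1=1.
Step 19. [r6c2∈{6}] r6c2 is down to just 6. So r6c2=6.
Step 20. [r5c1∈{2}] r5c1 has the single candidate 2 ⇒ r5c1=2.
Step 21. [r1c6∈{2}] only 2 remains possible at r1c6. So r1c6=2.

Answer: 5 1 6 3 4 2 / 3 2 4 1 6 5 / 1 3 5 4 2 6 / 6 4 2 5 1 3 / 2 5 1 6 3 4 / 4 6 3 2 5 1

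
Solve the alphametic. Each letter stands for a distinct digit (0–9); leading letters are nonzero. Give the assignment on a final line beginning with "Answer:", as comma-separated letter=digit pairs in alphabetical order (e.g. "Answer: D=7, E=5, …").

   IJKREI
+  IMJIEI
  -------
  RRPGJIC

Step 1. [R] R is the leading digit of a 7-digit sum of two 6-digit numbers; the final carry is exactly 1 ⇒ R=1.
Step 2. [col 1: I + I ≡ C (mod 10)] no forcing yet in column 1 (carry-in 0); I=5 is free and consistent — try it, so I=5.
Step 3. [col 1: I + I ≡ C (mod 10)] column 1: given I=5, carry-in 0, and digits 1,5 already taken and all letters distinct, I+I≡C (mod 10) forces C=0 ⇒ C=0.
Step 4. [col 2: E + E ≡ I (mod 10)] several values work for E in column 2 (E + E ≡ I (mod 10), carry-in 1); try E=2, so E=2.
Step 5. [col 3: R + I ≡ J (mod 10)] column 3: given R=1, I=5, carry-in 0, and digits 0,1,2,5 already taken and all letters distinct, R+I≡J (mod 10) forces J=6, so J=6.
Step 6. [col 4: K + J ≡ G (mod 10)] several values work for K in column 4 (K + J ≡ G (mod 10), carry-in 0); try K=3. So K=3.
Step 7. [col 4: K + J ≡ G (mod 10)] from column 4 (K=3, J=6, carry-in 0, digits 0,1,2,3,5,6 already taken and all letters distinct): G must equal 9, so G=9.
Step 8. [col 5: J + M ≡ P (mod 10)] in column 5 we have J+M≡P with carry-in 0; given J=6 and digits 0,1,2,3,5,6,9 already taken and all letters distinct, that pins M to 8 ⇒ M=8.
Step 9. [col 5: J + M ≡ P (mod 10)] in column 5 we have J+M≡P with carry-in 0; given J=6, M=8 and digits 0,1,2,3,5,6,8,9 already taken and all letters distinct, that pins P to 4 ⇒ P=4.

Answer: C=0, E=2, G=9, I=5, J=6, K=3, M=8, P=4, R=1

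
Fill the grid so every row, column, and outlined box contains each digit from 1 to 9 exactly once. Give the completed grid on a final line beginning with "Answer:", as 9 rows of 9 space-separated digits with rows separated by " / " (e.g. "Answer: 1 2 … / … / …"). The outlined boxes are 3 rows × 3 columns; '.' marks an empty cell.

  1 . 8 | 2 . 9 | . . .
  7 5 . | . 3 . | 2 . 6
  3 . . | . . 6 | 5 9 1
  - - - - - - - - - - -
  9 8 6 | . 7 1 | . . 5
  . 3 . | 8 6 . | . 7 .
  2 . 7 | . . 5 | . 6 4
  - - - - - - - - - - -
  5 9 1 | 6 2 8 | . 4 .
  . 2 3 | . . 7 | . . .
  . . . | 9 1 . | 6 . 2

Step 1. [r9c3∈{4}] r9c3 is down to just 4. So r9c3=4.
Step 2. [r4c4∈{3,4}] 4 has one home in row 4: r4c4 ⇒ r4c4=4.
Step 3. [r8c9∈{8,9}] across col 9, 8 lands solely at r8c9. So r8c9=8.
Step 4. [r4c7∈{3}] r4c7 is down to just 3, so r4c7=3.
Step 5. [r8c5∈{4,5}] r8c5 is the only open cell in row 8 admitting 4, so r8c5=4.
Step 6. [r8c7∈{1,9}] r8c7 is the only open cell in row 8 admitting 9, so r8c7=9.
Step 7. [r7c9∈{3,7}] r7c9 is the only open cell in row 7 admitting 3 ⇒ r7c9=3.
Step 8. [r1c7∈{4,7}] in col 7, 4 fits only at r1c7, so r1c7=4.
Step 9. [r8c8∈{1,5}] in row 8, 1 fits only at r8c8 ⇒ r8c8=1.
Step 10. [r6c2∈{1}] r6c2 has the single candidate 1. So r6c2=1.
Step 11. [r8c4∈{5}] nothing but 5 survives at r8c4. So r8c4=5.
Step 12. [r3c5∈{8}] r3c5 has the single candidate 8, so r3c5=8.
Step 13. [r5c7∈{1}] r5c7 has the single candidate 1 ⇒ r5c7=1.
Step 14. [r6c4∈{3}] r6c4's peers cover all but 3, so r6c4=3.
Step 15. [r9c2∈{7}] r9c2 has the single candidate 7 ⇒ r9c2=7.
Step 16. [r3c2∈{4}] nothing but 4 survives at r3c2. So r3c2=4.
Step 17. [r5c9∈{9}] only 9 remains possible at r5c9 ⇒ r5c9=9.
Step 18. [r9c6∈{3}] only 3 remains possible at r9c6. So r9c6=3.
Step 19. [r9c1∈{8}] only 8 remains possible at r9c1, so r9c1=8.
Step 20. [r1c9∈{7}] nothing but 7 survives at r1c9, so r1c9=7.
Step 21. [r9c8∈{5}] r9c8 is down to just 5, so r9c8=5.
Step 22. [r3c4∈{7}] r3c4 is down to just 7, so r3c4=7.
Step 23. [r2c8∈{8}] only 8 remains possible at r2c8 ⇒ r2c8=8.
Step 24. [r2c4∈{1}] r2c4's peers cover all but 1 ⇒ r2c4=1.
Step 25. [r1c8∈{3}] nothing but 3 survives at r1c8. So r1c8=3.
Step 26. [r1c2∈{6}] only 6 remains possible at r1c2. So r1c2=6.
Step 27. [r8c1∈{6}] r8c1 is down to just 6, so r8c1=6.
Step 28. [r5c6∈{2}] only 2 remains possible at r5c6, so r5c6=2.
Step 29. [r2c3∈{9}] r2c3's peers cover all but 9, so r2c3=9.
Step 30. [r1c5∈{5}] only 5 remains possible at r1c5. So r1c5=5.
Step 31. [r3c3∈{2}] nothing but 2 survives at r3c3 ⇒ r3c3=2.
Step 32. [r6c5∈{9}] r6c5 has the single candidate 9, so r6c5=9.
Step 33. [r4c8∈{2}] r4c8 has the single candidate 2 ⇒ r4c8=2.
Step 34. [r5c3∈{5}] r5c3 has the single candidate 5. So r5c3=5.
Step 35. [r2c6∈{4}] nothing but 4 survives at r2c6 ⇒ r2c6=4.
Step 36. [r7c7∈{7}] only 7 remains possible at r7c7, so r7c7=7.
Step 37. [r6c7∈{8}] r6c7 is down to just 8 ⇒ r6c7=8.
Step 38. [r5c1∈{4}] r5c1 is down to just 4 ⇒ r5c1=4.

Answer: 1 6 8 2 5 9 4 3 7 / 7 5 9 1 3 4 2 8 6 / 3 4 2 7 8 6 5 9 1 / 9 8 6 4 7 1 3 2 5 / 4 3 5 8 6 2 1 7 9 / 2 1 7 3 9 5 8 6 4 / 5 9 1 6 2 8 7 4 3 / 6 2 3 5 4 7 9 1 8 / 8 7 4 9 1 3 6 5 2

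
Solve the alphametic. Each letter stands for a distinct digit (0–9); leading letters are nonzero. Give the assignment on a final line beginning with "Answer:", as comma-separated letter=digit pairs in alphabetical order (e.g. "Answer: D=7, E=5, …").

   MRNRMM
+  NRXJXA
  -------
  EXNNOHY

Step 1. [E] the sum has 7 digits but both addends have 6; that extra leading digit E is the final carry, namely 1 ⇒ E=1.
Step 2. [col 1: M + A ≡ Y (mod 10)] column 1 (M + A ≡ Y (mod 10), carry-in 0) doesn't pin A yet; pick A=8 and continue, so A=8.
Step 3. [col 1: M + A ≡ Y (mod 10)] column 1 (M + A ≡ Y (mod 10), carry-in 0) doesn't pin M yet; pick M=5 and continue. So M=5.
Step 4. [col 1: M + A ≡ Y (mod 10)] in column 1 we have M+A≡Y with carry-in 0; given M=5, A=8 and digits 1,5,8 already taken and all letters distinct, that pins Y to 3, so Y=3.
Step 5. [col 2: M + X ≡ H (mod 10)] no forcing yet in column 2 (carry-in 1); H=6 is free and consistent — try it ⇒ H=6.
Step 6. [col 2: M + X ≡ H (mod 10)] column 2: given M=5, H=6, carry-in 1, and digits 1,3,5,6,8 already taken and all letters distinct, M+X≡H (mod 10) forces X=0, so X=0.
Step 7. [col 3: R + J ≡ O (mod 10)] column 3 reads R+J+carry(0)=O with nothing yet; with digits 0,1,3,5,6,8 already taken and all letters distinct, the only value for O is 9, so O=9.
Step 8. [col 3: R + J ≡ O (mod 10)] no forcing yet in column 3 (carry-in 0); J=2 is free and consistent — try it. So J=2.
Step 9. [col 3: R + J ≡ O (mod 10)] in column 3 we have R+J≡O with carry-in 0; given J=2, O=9 and digits 0,1,2,3,5,6,8,9 already taken and all letters distinct, that pins R to 7 ⇒ R=7.
Step 10. [col 4: N + X ≡ N (mod 10)] in column 4 we have N+X≡N with carry-in 0; given X=0 and digits 0,1,2,3,5,6,7,8,9 already taken and all letters distinct, that pins N to 4. So N=4.

Answer: A=8, E=1, H=6, J=2, M=5, N=4, O=9, R=7, X=0, Y=3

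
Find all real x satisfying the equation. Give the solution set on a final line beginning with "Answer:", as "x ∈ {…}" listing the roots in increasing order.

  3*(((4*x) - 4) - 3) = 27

Step 1. [3*(((4*x) - 4) - 3) = 27] 3·(inner) — divide through by 3, so div: ((4*x) - 4) - 3 = 9.
Step 2. [((4*x) - 4) - 3 = 9] -3 is outermost — add 3 both sides ⇒ sub: (4*x) - 4 = 12.
Step 3. [(4*x) - 4 = 12] 4 comes off first (add 4). So sub: 4*x = 16.
Step 4. [4*x = 16] LHS = 4·(…); ÷4 both sides ⇒ div: x = 4.

Answer: x ∈ {4}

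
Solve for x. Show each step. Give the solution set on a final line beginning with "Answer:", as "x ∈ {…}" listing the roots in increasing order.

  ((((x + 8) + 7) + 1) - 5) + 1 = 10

Step 1. [((((x + 8) + 7) + 1) - 5) + 1 = 10] +1 is outermost — subtract 1 both sides ⇒ sub: (((x + 8) + 7) + 1) - 5 = 9.
Step 2. [(((x + 8) + 7) + 1) - 5 = 9] the outer -5 inverts by adding 5. So sub: ((x + 8) + 7) + 1 = 14.
Step 3. [((x + 8) + 7) + 1 = 14] 1 comes off first (subtract 1). So sub: (x + 8) + 7 = 13.
Step 4. [(x + 8) + 7 = 13] subtract 7: x sits inside (… + 7). So sub: x + 8 = 6.
Step 5. [x + 8 = 6] peel the +8: subtract 8 from each side ⇒ sub: x = -2.

Answer: x ∈ {-2}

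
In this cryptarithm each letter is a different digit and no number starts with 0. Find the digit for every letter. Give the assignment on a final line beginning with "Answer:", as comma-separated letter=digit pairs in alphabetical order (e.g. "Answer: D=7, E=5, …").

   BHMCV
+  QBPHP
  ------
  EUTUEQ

Step 1. [col 1: V + P ≡ Q (mod 10)] no forcing yet in column 1 (carry-in 0); P=2 is free and consistent — try it ⇒ P=2.
Step 2. [E] the sum has 6 digits but both addends have 5; that extra leading digit E is the final carry, namely 1 ⇒ E=1.
Step 3. [col 1: V + P ≡ Q (mod 10)] column 1 (V + P ≡ Q (mod 10), carry-in 0) doesn't pin V yet; pick V=6 and continue ⇒ V=6.
Step 4. [col 1: V + P ≡ Q (mod 10)] from column 1 (V=6, P=2, carry-in 0, digits 1,2,6 already taken and all letters distinct): Q must equal 8, so Q=8.
Step 5. [col 2: C + H ≡ E (mod 10)] several values work for C in column 2 (C + H ≡ E (mod 10), carry-in 0); try C=7 ⇒ C=7.
Step 6. [col 2: C + H ≡ E (mod 10)] column 2 reads C+H+carry(0)=E with C=7, E=1; with digits 1,2,6,7,8 already taken and all letters distinct, the only value for H is 4 ⇒ H=4.
Step 7. [col 3: M + P ≡ U (mod 10)] from column 3 (P=2, carry-in 1, digits 1,2,4,6,7,8 already taken and all letters distinct): U must equal 3, so U=3.
Step 8. [col 3: M + P ≡ U (mod 10)] column 3 reads M+P+carry(1)=U with P=2, U=3; with digits 1,2,3,4,6,7,8 already taken and all letters distinct, the only value for M is 0 ⇒ M=0.
Step 9. [col 4: H + B ≡ T (mod 10)] in column 4 we have H+B≡T with carry-in 0; given H=4 and digits 0,1,2,3,4,6,7,8 already taken and all letters distinct, that pins T to 9. So T=9.
Step 10. [col 4: H + B ≡ T (mod 10)] in column 4 we have H+B≡T with carry-in 0; given H=4, T=9 and digits 0,1,2,3,4,6,7,8,9 already taken and all letters distinct, that pins B to 5. So B=5.

Answer: B=5, C=7, E=1, H=4, M=0, P=2, Q=8, T=9, U=3, V=6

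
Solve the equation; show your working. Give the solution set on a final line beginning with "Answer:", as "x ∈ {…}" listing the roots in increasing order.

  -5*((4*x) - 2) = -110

Step 1. [-5*((4*x) - 2) = -110] divide by the outer -5, so div: (4*x) - 2 = 22.
Step 2. [(4*x) - 2 = 22] peel the -2: add 2 from each side ⇒ sub: 4*x = 24.
Step 3. [4*x = 24] leading coefficient 4: divide by 4 ⇒ div: x = 6.

Answer: x ∈ {6}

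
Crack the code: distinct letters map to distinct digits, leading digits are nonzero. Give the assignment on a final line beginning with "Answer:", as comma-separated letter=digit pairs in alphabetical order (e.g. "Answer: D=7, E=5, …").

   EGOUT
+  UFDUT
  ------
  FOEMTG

Step 1. [col 1: T + T ≡ G (mod 10)] G=4 is one option consistent with column 1 (T + T ≡ G (mod 10), carry-in 0) — take it, so G=4.
Step 2. [F] adding two 5-digit numbers gives at most 5+1 digits, and here it does — F is that final carry and must be 1. So F=1.
Step 3. [col 1: T + T ≡ G (mod 10)] T=7 is one option consistent with column 1 (T + T ≡ G (mod 10), carry-in 0) — take it ⇒ T=7.
Step 4. [col 2: U + U ≡ T (mod 10)] U=8 is one option consistent with column 2 (U + U ≡ T (mod 10), carry-in 1) — take it. So U=8.
Step 5. [col 3: O + D ≡ M (mod 10)] M=6 is one option consistent with column 3 (O + D ≡ M (mod 10), carry-in 1) — take it. So M=6.
Step 6. [col 3: O + D ≡ M (mod 10)] no forcing yet in column 3 (carry-in 1); O=3 is free and consistent — try it. So O=3.
Step 7. [col 3: O + D ≡ M (mod 10)] column 3: given O=3, M=6, carry-in 1, and digits 1,3,4,6,7,8 already taken and all letters distinct, O+D≡M (mod 10) forces D=2 ⇒ D=2.
Step 8. [col 4: G + F ≡ E (mod 10)] in column 4 we have G+F≡E with carry-in 0; given G=4, F=1 and digits 1,2,3,4,6,7,8 already taken and all letters distinct, that pins E to 5. So E=5.

Answer: D=2, E=5, F=1, G=4, M=6, O=3, T=7, U=8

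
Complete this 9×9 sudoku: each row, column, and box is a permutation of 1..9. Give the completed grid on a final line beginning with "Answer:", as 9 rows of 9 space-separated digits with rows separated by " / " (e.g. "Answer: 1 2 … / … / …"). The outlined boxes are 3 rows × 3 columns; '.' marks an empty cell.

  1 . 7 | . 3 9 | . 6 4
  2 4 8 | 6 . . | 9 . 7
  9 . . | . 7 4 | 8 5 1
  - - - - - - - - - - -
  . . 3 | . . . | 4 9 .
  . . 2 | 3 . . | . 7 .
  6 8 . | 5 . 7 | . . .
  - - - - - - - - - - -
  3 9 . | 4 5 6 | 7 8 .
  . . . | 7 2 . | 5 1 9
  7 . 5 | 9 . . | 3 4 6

Step 1. [r4c4∈{1,2,8}] r4c4 is the only open cell in col 4 admitting 1 ⇒ r4c4=1.
Step 2. [r5c6∈{8}] only 8 remains possible at r5c6 ⇒ r5c6=8.
Step 3. [r4c1∈{5}] r4c1 is down to just 5 ⇒ r4c1=5.
Step 4. [r6c8∈{2,3}] r6c8 is the only open cell in col 8 admitting 2. So r6c8=2.
Step 5. [r5c5∈{4,6,9}] in row 5, 9 fits only at r5c5, so r5c5=9.
Step 6. [r9c6∈{1}] only 1 remains possible at r9c6 ⇒ r9c6=1.
Step 7. [r6c7∈{1}] nothing but 1 survives at r6c7 ⇒ r6c7=1.
Step 8. [r8c2∈{6}] r8c2 is down to just 6 ⇒ r8c2=6.
Step 9. [r8c3∈{4}] only 4 remains possible at r8c3. So r8c3=4.
Step 10. [r1c7∈{2}] r1c7 is down to just 2 ⇒ r1c7=2.
Step 11. [r9c5∈{8}] r9c5's peers cover all but 8. So r9c5=8.
Step 12. [r2c5∈{1}] r2c5's peers cover all but 1, so r2c5=1.
Step 13. [r6c9∈{3}] r6c9 is down to just 3, so r6c9=3.
Step 14. [r3c3∈{6}] only 6 remains possible at r3c3. So r3c3=6.
Step 15. [r2c8∈{3}] only 3 remains possible at r2c8 ⇒ r2c8=3.
Step 16. [r9c2∈{2}] nothing but 2 survives at r9c2 ⇒ r9c2=2.
Step 17. [r2c6∈{5}] r2c6's peers cover all but 5. So r2c6=5.
Step 18. [r4c5∈{6}] r4c5's peers cover all but 6. So r4c5=6.
Step 19. [r7c3∈{1}] only 1 remains possible at r7c3 ⇒ r7c3=1.
Step 20. [r5c9∈{5}] nothing but 5 survives at r5c9 ⇒ r5c9=5.
Step 21. [r8c1∈{8}] r8c1 has the single candidate 8 ⇒ r8c1=8.
Step 22. [r4c9∈{8}] r4c9 is down to just 8. So r4c9=8.
Step 23. [r4c6∈{2}] r4c6's peers cover all but 2. So r4c6=2.
Step 24. [r7c9∈{2}] r7c9 has the single candidate 2 ⇒ r7c9=2.
Step 25. [r5c1∈{4}] only 4 remains possible at r5c1, so r5c1=4.
Step 26. [r5c7∈{6}] nothing but 6 survives at r5c7. So r5c7=6.
Step 27. [r5c2∈{1}] r5c2 has the single candidate 1. So r5c2=1.
Step 28. [r3c2∈{3}] r3c2 has the single candidate 3. So r3c2=3.
Step 29. [r3c4∈{2}] only 2 remains possible at r3c4. So r3c4=2.
Step 30. [r4c2∈{7}] only 7 remains possible at r4c2, so r4c2=7.
Step 31. [r8c6∈{3}] r8c6 is down to just 3. So r8c6=3.
Step 32. [r1c2∈{5}] r1c2 is down to just 5 ⇒ r1c2=5.
Step 33. [r1c4∈{8}] r1c4 is down to just 8 ⇒ r1c4=8.
Step 34. [r6c3∈{9}] r6c3's peers cover all but 9 ⇒ r6c3=9.
Step 35. [r6c5∈{4}] r6c5 is down to just 4, so r6c5=4.

Answer: 1 5 7 8 3 9 2 6 4 / 2 4 8 6 1 5 9 3 7 / 9 3 6 2 7 4 8 5 1 / 5 7 3 1 6 2 4 9 8 / 4 1 2 3 9 8 6 7 5 / 6 8 9 5 4 7 1 2 3 / 3 9 1 4 5 6 7 8 2 / 8 6 4 7 2 3 5 1 9 / 7 2 5 9 8 1 3 4 6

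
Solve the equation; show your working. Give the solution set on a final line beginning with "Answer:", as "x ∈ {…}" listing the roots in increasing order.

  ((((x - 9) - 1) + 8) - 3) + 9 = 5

Step 1. [((((x - 9) - 1) + 8) - 3) + 9 = 5] +9 is outermost — subtract 9 both sides ⇒ sub: (((x - 9) - 1) + 8) - 3 = -4.
Step 2. [(((x - 9) - 1) + 8) - 3 = -4] -3 is outermost — add 3 both sides, so sub: ((x - 9) - 1) + 8 = -1.
Step 3. [((x - 9) - 1) + 8 = -1] subtract 8: x sits inside (… + 8), so sub: (x - 9) - 1 = -9.
Step 4. [(x - 9) - 1 = -9] 1 comes off first (add 1) ⇒ sub: x - 9 = -8.
Step 5. [x - 9 = -8] the outer -9 inverts by adding 9 ⇒ sub: x = 1.

Answer: x ∈ {1}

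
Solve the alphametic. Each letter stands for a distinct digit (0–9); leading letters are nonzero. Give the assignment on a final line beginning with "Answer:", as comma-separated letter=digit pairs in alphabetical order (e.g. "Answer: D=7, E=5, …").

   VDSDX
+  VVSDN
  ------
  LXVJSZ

Step 1. [col 1: X + N ≡ Z (mod 10)] several values work for Z in column 1 (X + N ≡ Z (mod 10), carry-in 0); try Z=5. So Z=5.
Step 2. [col 1: X + N ≡ Z (mod 10)] column 1 (X + N ≡ Z (mod 10), carry-in 0) doesn't pin N yet; pick N=2 and continue ⇒ N=2.
Step 3. [col 1: X + N ≡ Z (mod 10)] column 1 reads X+N+carry(0)=Z with N=2, Z=5; with digits 2,5 already taken and all letters distinct, the only value for X is 3 ⇒ X=3.
Step 4. [L] the sum has 6 digits but both addends have 5; that extra leading digit L is the final carry, namely 1. So L=1.
Step 5. [col 2: D + D ≡ S (mod 10)] S=8 is one option consistent with column 2 (D + D ≡ S (mod 10), carry-in 0) — take it, so S=8.
Step 6. [col 2: D + D ≡ S (mod 10)] no forcing yet in column 2 (carry-in 0); D=9 is free and consistent — try it ⇒ D=9.
Step 7. [col 3: S + S ≡ J (mod 10)] in column 3 we have S+S≡J with carry-in 1; given S=8 and digits 1,2,3,5,8,9 already taken and all letters distinct, that pins J to 7, so J=7.
Step 8. [col 4: D + V ≡ V (mod 10)] no forcing yet in column 4 (carry-in 1); V=6 is free and consistent — try it. So V=6.

Answer: D=9, J=7, L=1, N=2, S=8, V=6, X=3, Z=5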